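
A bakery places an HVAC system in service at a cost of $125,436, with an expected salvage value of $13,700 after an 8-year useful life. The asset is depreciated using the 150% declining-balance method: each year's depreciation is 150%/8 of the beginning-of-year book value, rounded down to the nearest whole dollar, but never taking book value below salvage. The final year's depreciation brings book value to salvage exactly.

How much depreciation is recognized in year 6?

Depreciable base = $125,436 − $13,700 = $111,736.
Year 1: ⌊$125,436 × 150%/8⌋ = $23,519. Book value $101,917.
Year 2: ⌊$101,917 × 150%/8⌋ = $19,109. Book value $82,808.
Year 3: ⌊$82,808 × 150%/8⌋ = $15,526. Book value $67,282.
Year 4: ⌊$67,282 × 150%/8⌋ = $12,615. Book value $54,667.
Year 5: ⌊$54,667 × 150%/8⌋ = $10,250. Book value $44,417.
Year 6: ⌊$44,417 × 150%/8⌋ = $8,328. Book value $36,089.

$8,328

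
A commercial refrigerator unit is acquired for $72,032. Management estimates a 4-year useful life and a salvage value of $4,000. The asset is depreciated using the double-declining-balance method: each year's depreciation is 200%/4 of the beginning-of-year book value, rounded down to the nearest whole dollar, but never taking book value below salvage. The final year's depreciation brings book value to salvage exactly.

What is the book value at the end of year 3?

Depreciable base = $72,032 − $4,000 = $68,032.
Year 1: ⌊$72,032 × 200%/4⌋ = $36,016. Book value $36,016.
Year 2: ⌊$36,016 × 200%/4⌋ = $18,008. Book value $18,008.
Year 3: ⌊$18,008 × 200%/4⌋ = $9,004. Book value $9,004.

$9,004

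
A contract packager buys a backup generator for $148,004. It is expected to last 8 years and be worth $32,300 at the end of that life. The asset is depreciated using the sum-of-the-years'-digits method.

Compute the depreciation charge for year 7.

$6,428

Depreciable base = $148,004 − $32,300 = $115,704.
Sum of the years' digits = 8+7+6+5+4+3+2+1 = 36.
Year 1: $115,704 × 8/36 = $25,712. Book value $122,292.
Year 2: $115,704 × 7/36 = $22,498. Book value $99,794.
Year 3: $115,704 × 6/36 = $19,284. Book value $80,510.
Year 4: $115,704 × 5/36 = $16,070. Book value $64,440.
Year 5: $115,704 × 4/36 = $12,856. Book value $51,584.
Year 6: $115,704 × 3/36 = $9,642. Book value $41,942.
Year 7: $115,704 × 2/36 = $6,428. Book value $35,514.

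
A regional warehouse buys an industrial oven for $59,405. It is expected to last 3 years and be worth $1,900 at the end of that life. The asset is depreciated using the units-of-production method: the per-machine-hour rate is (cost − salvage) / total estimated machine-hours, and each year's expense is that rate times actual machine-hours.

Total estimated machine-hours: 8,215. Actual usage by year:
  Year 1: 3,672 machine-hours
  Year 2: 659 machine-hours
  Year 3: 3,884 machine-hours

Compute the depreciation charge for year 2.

Depreciable base = $59,405 − $1,900 = $57,505.
Rate = $57,505 / 8,215 machine-hours = $7 per machine-hour.
Year 1: 3,672 × $7 = $25,704. Book value $33,701.
Year 2: 659 × $7 = $4,613. Book value $29,088.

$4,613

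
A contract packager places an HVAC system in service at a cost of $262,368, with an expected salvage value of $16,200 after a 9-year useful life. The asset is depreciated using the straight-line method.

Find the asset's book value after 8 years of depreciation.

$43,552

Depreciable base = $262,368 − $16,200 = $246,168.
Annual expense = $246,168 / 9 = $27,352.
End of year 1: book value $235,016.
End of year 2: book value $207,664.
End of year 3: book value $180,312.
End of year 4: book value $152,960.
End of year 5: book value $125,608.
End of year 6: book value $98,256.
End of year 7: book value $70,904.
End of year 8: book value $43,552.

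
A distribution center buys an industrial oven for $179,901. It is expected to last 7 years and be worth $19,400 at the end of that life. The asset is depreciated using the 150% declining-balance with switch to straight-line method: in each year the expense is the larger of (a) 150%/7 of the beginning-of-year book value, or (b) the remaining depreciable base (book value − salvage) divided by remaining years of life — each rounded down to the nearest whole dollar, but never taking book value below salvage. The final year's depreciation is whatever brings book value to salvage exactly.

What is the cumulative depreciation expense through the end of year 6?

Depreciable base = $179,901 − $19,400 = $160,501.
Year 1: DB = ⌊$179,901 × 150%/7⌋ = $38,550; SL = ⌊$160,501/7⌋ = $22,928 → take DB $38,550. Book value $141,351.
Year 2: DB = ⌊$141,351 × 150%/7⌋ = $30,289; SL = ⌊$121,951/6⌋ = $20,325 → take DB $30,289. Book value $111,062.
Year 3: DB = ⌊$111,062 × 150%/7⌋ = $23,799; SL = ⌊$91,662/5⌋ = $18,332 → take DB $23,799. Book value $87,263.
Year 4: DB = ⌊$87,263 × 150%/7⌋ = $18,699; SL = ⌊$67,863/4⌋ = $16,965 → take DB $18,699. Book value $68,564.
Year 5: DB = ⌊$68,564 × 150%/7⌋ = $14,692; SL = ⌊$49,164/3⌋ = $16,388 → take SL $16,388. Book value $52,176.
Year 6: DB = ⌊$52,176 × 150%/7⌋ = $11,180; SL = ⌊$32,776/2⌋ = $16,388 → take SL $16,388. Book value $35,788.
Accumulated through year 6 = $179,901 − $35,788 = $144,113.

$144,113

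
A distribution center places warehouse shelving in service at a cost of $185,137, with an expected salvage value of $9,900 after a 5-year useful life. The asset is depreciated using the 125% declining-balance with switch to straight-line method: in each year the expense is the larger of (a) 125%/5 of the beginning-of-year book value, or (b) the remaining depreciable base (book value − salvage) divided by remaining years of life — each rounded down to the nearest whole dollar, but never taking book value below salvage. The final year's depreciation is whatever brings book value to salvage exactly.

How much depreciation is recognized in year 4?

$31,413

Depreciable base = $185,137 − $9,900 = $175,237.
Year 1: DB = ⌊$185,137 × 125%/5⌋ = $46,284; SL = ⌊$175,237/5⌋ = $35,047 → take DB $46,284. Book value $138,853.
Year 2: DB = ⌊$138,853 × 125%/5⌋ = $34,713; SL = ⌊$128,953/4⌋ = $32,238 → take DB $34,713. Book value $104,140.
Year 3: DB = ⌊$104,140 × 125%/5⌋ = $26,035; SL = ⌊$94,240/3⌋ = $31,413 → take SL $31,413. Book value $72,727.
Year 4: DB = ⌊$72,727 × 125%/5⌋ = $18,181; SL = ⌊$62,827/2⌋ = $31,413 → take SL $31,413. Book value $41,314.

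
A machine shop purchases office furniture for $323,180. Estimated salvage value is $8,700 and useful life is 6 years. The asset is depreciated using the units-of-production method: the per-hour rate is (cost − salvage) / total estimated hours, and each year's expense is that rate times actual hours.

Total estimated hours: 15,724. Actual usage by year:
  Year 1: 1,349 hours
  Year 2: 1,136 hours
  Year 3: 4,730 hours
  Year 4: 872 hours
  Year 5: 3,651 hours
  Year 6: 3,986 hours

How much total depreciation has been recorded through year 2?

Depreciable base = $323,180 − $8,700 = $314,480.
Rate = $314,480 / 15,724 hours = $20 per hour.
Year 1: 1,349 × $20 = $26,980. Book value $296,200.
Year 2: 1,136 × $20 = $22,720. Book value $273,480.
Accumulated through year 2 = $323,180 − $273,480 = $49,700.

$49,700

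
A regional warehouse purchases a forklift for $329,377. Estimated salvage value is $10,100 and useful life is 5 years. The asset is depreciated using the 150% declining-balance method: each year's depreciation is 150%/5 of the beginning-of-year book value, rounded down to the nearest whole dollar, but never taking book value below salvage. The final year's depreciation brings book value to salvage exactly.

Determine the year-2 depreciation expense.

Depreciable base = $329,377 − $10,100 = $319,277.
Year 1: ⌊$329,377 × 150%/5⌋ = $98,813. Book value $230,564.
Year 2: ⌊$230,564 × 150%/5⌋ = $69,169. Book value $161,395.

$69,169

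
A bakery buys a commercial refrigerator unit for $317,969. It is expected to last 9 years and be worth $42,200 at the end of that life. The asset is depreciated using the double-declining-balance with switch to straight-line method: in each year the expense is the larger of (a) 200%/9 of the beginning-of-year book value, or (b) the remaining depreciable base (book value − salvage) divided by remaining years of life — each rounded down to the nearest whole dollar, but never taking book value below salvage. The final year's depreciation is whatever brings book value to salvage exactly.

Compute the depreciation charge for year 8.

$12,166

Depreciable base = $317,969 − $42,200 = $275,769.
Year 1: DB = ⌊$317,969 × 200%/9⌋ = $70,659; SL = ⌊$275,769/9⌋ = $30,641 → take DB $70,659. Book value $247,310.
Year 2: DB = ⌊$247,310 × 200%/9⌋ = $54,957; SL = ⌊$205,110/8⌋ = $25,638 → take DB $54,957. Book value $192,353.
Year 3: DB = ⌊$192,353 × 200%/9⌋ = $42,745; SL = ⌊$150,153/7⌋ = $21,450 → take DB $42,745. Book value $149,608.
Year 4: DB = ⌊$149,608 × 200%/9⌋ = $33,246; SL = ⌊$107,408/6⌋ = $17,901 → take DB $33,246. Book value $116,362.
Year 5: DB = ⌊$116,362 × 200%/9⌋ = $25,858; SL = ⌊$74,162/5⌋ = $14,832 → take DB $25,858. Book value $90,504.
Year 6: DB = ⌊$90,504 × 200%/9⌋ = $20,112; SL = ⌊$48,304/4⌋ = $12,076 → take DB $20,112. Book value $70,392.
Year 7: DB = ⌊$70,392 × 200%/9⌋ = $15,642; SL = ⌊$28,192/3⌋ = $9,397 → take DB $15,642. Book value $54,750.
Year 8: DB = ⌊$54,750 × 200%/9⌋ = $12,166; SL = ⌊$12,550/2⌋ = $6,275 → take DB $12,166. Book value $42,584.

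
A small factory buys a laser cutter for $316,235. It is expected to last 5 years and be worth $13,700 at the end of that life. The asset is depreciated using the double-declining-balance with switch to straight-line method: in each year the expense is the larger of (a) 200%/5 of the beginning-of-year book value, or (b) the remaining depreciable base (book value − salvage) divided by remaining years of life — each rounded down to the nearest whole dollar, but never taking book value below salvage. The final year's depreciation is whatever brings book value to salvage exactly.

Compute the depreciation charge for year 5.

$27,285

Depreciable base = $316,235 − $13,700 = $302,535.
Year 1: DB = ⌊$316,235 × 200%/5⌋ = $126,494; SL = ⌊$302,535/5⌋ = $60,507 → take DB $126,494. Book value $189,741.
Year 2: DB = ⌊$189,741 × 200%/5⌋ = $75,896; SL = ⌊$176,041/4⌋ = $44,010 → take DB $75,896. Book value $113,845.
Year 3: DB = ⌊$113,845 × 200%/5⌋ = $45,538; SL = ⌊$100,145/3⌋ = $33,381 → take DB $45,538. Book value $68,307.
Year 4: DB = ⌊$68,307 × 200%/5⌋ = $27,322; SL = ⌊$54,607/2⌋ = $27,303 → take DB $27,322. Book value $40,985.
Year 5 (final): $40,985 − $13,700 = $27,285. Book value $13,700.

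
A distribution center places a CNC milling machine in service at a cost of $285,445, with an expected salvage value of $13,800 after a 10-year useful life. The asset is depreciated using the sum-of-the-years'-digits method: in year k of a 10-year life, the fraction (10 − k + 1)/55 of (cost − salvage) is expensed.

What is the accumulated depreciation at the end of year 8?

$256,828

Depreciable base = $285,445 − $13,800 = $271,645.
Sum of the years' digits = 10+9+8+7+6+5+4+3+2+1 = 55.
Year 1: $271,645 × 10/55 = $49,390. Book value $236,055.
Year 2: $271,645 × 9/55 = $44,451. Book value $191,604.
Year 3: $271,645 × 8/55 = $39,512. Book value $152,092.
Year 4: $271,645 × 7/55 = $34,573. Book value $117,519.
Year 5: $271,645 × 6/55 = $29,634. Book value $87,885.
Year 6: $271,645 × 5/55 = $24,695. Book value $63,190.
Year 7: $271,645 × 4/55 = $19,756. Book value $43,434.
Year 8: $271,645 × 3/55 = $14,817. Book value $28,617.
Accumulated through year 8 = $285,445 − $28,617 = $256,828.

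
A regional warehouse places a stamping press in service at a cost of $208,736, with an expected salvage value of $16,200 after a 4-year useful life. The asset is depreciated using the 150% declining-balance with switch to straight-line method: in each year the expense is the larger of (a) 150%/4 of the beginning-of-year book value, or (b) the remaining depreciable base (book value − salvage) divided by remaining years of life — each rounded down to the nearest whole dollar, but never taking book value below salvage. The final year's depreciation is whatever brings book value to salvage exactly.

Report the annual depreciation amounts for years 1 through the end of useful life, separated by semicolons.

$78,276; $48,922; $32,669; $32,669

Depreciable base = $208,736 − $16,200 = $192,536.
Year 1: DB = ⌊$208,736 × 150%/4⌋ = $78,276; SL = ⌊$192,536/4⌋ = $48,134 → take DB $78,276. Book value $130,460.
Year 2: DB = ⌊$130,460 × 150%/4⌋ = $48,922; SL = ⌊$114,260/3⌋ = $38,086 → take DB $48,922. Book value $81,538.
Year 3: DB = ⌊$81,538 × 150%/4⌋ = $30,576; SL = ⌊$65,338/2⌋ = $32,669 → take SL $32,669. Book value $48,869.
Year 4 (final): $48,869 − $16,200 = $32,669. Book value $16,200.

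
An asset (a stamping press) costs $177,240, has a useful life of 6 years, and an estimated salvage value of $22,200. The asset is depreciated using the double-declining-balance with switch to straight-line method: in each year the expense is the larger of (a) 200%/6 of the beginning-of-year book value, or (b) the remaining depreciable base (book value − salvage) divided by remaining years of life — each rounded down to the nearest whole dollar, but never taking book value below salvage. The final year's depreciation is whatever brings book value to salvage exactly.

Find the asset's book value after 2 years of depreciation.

$78,774

Depreciable base = $177,240 − $22,200 = $155,040.
Year 1: DB = ⌊$177,240 × 200%/6⌋ = $59,080; SL = ⌊$155,040/6⌋ = $25,840 → take DB $59,080. Book value $118,160.
Year 2: DB = ⌊$118,160 × 200%/6⌋ = $39,386; SL = ⌊$95,960/5⌋ = $19,192 → take DB $39,386. Book value $78,774.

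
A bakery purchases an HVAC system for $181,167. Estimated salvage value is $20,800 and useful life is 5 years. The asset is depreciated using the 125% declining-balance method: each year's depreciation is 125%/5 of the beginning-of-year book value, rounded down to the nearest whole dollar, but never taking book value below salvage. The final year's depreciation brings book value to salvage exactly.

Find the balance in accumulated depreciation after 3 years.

Depreciable base = $181,167 − $20,800 = $160,367.
Year 1: ⌊$181,167 × 125%/5⌋ = $45,291. Book value $135,876.
Year 2: ⌊$135,876 × 125%/5⌋ = $33,969. Book value $101,907.
Year 3: ⌊$101,907 × 125%/5⌋ = $25,476. Book value $76,431.
Accumulated through year 3 = $181,167 − $76,431 = $104,736.

$104,736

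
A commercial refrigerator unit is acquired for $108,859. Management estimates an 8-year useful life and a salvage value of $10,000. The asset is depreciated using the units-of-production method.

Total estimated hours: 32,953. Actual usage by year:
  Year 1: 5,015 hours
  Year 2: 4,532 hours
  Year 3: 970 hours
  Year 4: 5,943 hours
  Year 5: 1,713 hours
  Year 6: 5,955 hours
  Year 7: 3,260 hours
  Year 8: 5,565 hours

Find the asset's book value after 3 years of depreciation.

Depreciable base = $108,859 − $10,000 = $98,859.
Rate = $98,859 / 32,953 hours = $3 per hour.
Year 1: 5,015 × $3 = $15,045. Book value $93,814.
Year 2: 4,532 × $3 = $13,596. Book value $80,218.
Year 3: 970 × $3 = $2,910. Book value $77,308.

$77,308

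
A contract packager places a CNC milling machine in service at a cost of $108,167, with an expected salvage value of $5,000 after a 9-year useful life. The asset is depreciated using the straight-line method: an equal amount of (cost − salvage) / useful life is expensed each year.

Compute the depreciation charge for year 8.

$11,463

Depreciable base = $108,167 − $5,000 = $103,167.
Annual expense = $103,167 / 9 = $11,463.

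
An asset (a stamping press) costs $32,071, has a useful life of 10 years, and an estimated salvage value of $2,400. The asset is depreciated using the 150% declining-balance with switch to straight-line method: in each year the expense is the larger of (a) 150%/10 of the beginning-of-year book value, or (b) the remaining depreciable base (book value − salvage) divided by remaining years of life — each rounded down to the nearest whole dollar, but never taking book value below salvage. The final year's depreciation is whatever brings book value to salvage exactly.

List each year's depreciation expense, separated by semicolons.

$4,810; $4,089; $3,475; $2,954; $2,511; $2,366; $2,366; $2,366; $2,367; $2,367

Depreciable base = $32,071 − $2,400 = $29,671.
Year 1: DB = ⌊$32,071 × 150%/10⌋ = $4,810; SL = ⌊$29,671/10⌋ = $2,967 → take DB $4,810. Book value $27,261.
Year 2: DB = ⌊$27,261 × 150%/10⌋ = $4,089; SL = ⌊$24,861/9⌋ = $2,762 → take DB $4,089. Book value $23,172.
Year 3: DB = ⌊$23,172 × 150%/10⌋ = $3,475; SL = ⌊$20,772/8⌋ = $2,596 → take DB $3,475. Book value $19,697.
Year 4: DB = ⌊$19,697 × 150%/10⌋ = $2,954; SL = ⌊$17,297/7⌋ = $2,471 → take DB $2,954. Book value $16,743.
Year 5: DB = ⌊$16,743 × 150%/10⌋ = $2,511; SL = ⌊$14,343/6⌋ = $2,390 → take DB $2,511. Book value $14,232.
Year 6: DB = ⌊$14,232 × 150%/10⌋ = $2,134; SL = ⌊$11,832/5⌋ = $2,366 → take SL $2,366. Book value $11,866.
Year 7: DB = ⌊$11,866 × 150%/10⌋ = $1,779; SL = ⌊$9,466/4⌋ = $2,366 → take SL $2,366. Book value $9,500.
Year 8: DB = ⌊$9,500 × 150%/10⌋ = $1,425; SL = ⌊$7,100/3⌋ = $2,366 → take SL $2,366. Book value $7,134.
Year 9: DB = ⌊$7,134 × 150%/10⌋ = $1,070; SL = ⌊$4,734/2⌋ = $2,367 → take SL $2,367. Book value $4,767.
Year 10 (final): $4,767 − $2,400 = $2,367. Book value $2,400.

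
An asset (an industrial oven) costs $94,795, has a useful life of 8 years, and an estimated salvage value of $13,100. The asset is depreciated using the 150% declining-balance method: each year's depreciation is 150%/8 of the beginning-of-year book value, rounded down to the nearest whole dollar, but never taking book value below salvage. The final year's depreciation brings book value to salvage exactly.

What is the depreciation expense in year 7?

$5,113

Depreciable base = $94,795 − $13,100 = $81,695.
Year 1: ⌊$94,795 × 150%/8⌋ = $17,774. Book value $77,021.
Year 2: ⌊$77,021 × 150%/8⌋ = $14,441. Book value $62,580.
Year 3: ⌊$62,580 × 150%/8⌋ = $11,733. Book value $50,847.
Year 4: ⌊$50,847 × 150%/8⌋ = $9,533. Book value $41,314.
Year 5: ⌊$41,314 × 150%/8⌋ = $7,746. Book value $33,568.
Year 6: ⌊$33,568 × 150%/8⌋ = $6,294. Book value $27,274.
Year 7: ⌊$27,274 × 150%/8⌋ = $5,113. Book value $22,161.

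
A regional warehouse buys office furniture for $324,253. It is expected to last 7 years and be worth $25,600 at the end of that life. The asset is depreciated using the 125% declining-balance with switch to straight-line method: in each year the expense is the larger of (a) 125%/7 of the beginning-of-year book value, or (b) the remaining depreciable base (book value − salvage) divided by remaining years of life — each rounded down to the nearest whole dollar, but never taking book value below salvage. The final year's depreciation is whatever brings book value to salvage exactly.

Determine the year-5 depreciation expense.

Depreciable base = $324,253 − $25,600 = $298,653.
Year 1: DB = ⌊$324,253 × 125%/7⌋ = $57,902; SL = ⌊$298,653/7⌋ = $42,664 → take DB $57,902. Book value $266,351.
Year 2: DB = ⌊$266,351 × 125%/7⌋ = $47,562; SL = ⌊$240,751/6⌋ = $40,125 → take DB $47,562. Book value $218,789.
Year 3: DB = ⌊$218,789 × 125%/7⌋ = $39,069; SL = ⌊$193,189/5⌋ = $38,637 → take DB $39,069. Book value $179,720.
Year 4: DB = ⌊$179,720 × 125%/7⌋ = $32,092; SL = ⌊$154,120/4⌋ = $38,530 → take SL $38,530. Book value $141,190.
Year 5: DB = ⌊$141,190 × 125%/7⌋ = $25,212; SL = ⌊$115,590/3⌋ = $38,530 → take SL $38,530. Book value $102,660.

$38,530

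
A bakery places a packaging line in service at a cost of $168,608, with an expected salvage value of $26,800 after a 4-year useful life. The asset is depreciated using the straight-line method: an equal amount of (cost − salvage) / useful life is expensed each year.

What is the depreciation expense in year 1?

$35,452

Depreciable base = $168,608 − $26,800 = $141,808.
Annual expense = $141,808 / 4 = $35,452.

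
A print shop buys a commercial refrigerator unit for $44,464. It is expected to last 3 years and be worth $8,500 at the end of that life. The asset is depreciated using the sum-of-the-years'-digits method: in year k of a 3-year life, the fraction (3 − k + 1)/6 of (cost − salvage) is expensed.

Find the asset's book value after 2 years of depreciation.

$14,494

Depreciable base = $44,464 − $8,500 = $35,964.
Sum of the years' digits = 3+2+1 = 6.
Year 1: $35,964 × 3/6 = $17,982. Book value $26,482.
Year 2: $35,964 × 2/6 = $11,988. Book value $14,494.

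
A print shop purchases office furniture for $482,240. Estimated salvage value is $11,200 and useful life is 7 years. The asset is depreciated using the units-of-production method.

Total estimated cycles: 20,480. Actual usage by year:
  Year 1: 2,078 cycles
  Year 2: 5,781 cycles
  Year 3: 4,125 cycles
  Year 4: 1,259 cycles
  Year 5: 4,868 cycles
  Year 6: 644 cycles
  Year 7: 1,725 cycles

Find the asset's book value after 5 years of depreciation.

$65,687

Depreciable base = $482,240 − $11,200 = $471,040.
Rate = $471,040 / 20,480 cycles = $23 per cycle.
Year 1: 2,078 × $23 = $47,794. Book value $434,446.
Year 2: 5,781 × $23 = $132,963. Book value $301,483.
Year 3: 4,125 × $23 = $94,875. Book value $206,608.
Year 4: 1,259 × $23 = $28,957. Book value $177,651.
Year 5: 4,868 × $23 = $111,964. Book value $65,687.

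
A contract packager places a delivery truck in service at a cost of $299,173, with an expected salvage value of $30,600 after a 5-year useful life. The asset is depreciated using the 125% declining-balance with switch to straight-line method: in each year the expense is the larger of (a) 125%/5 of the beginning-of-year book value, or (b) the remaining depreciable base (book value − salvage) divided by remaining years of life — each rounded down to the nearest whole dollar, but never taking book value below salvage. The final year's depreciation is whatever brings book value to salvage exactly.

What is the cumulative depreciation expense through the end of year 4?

Depreciable base = $299,173 − $30,600 = $268,573.
Year 1: DB = ⌊$299,173 × 125%/5⌋ = $74,793; SL = ⌊$268,573/5⌋ = $53,714 → take DB $74,793. Book value $224,380.
Year 2: DB = ⌊$224,380 × 125%/5⌋ = $56,095; SL = ⌊$193,780/4⌋ = $48,445 → take DB $56,095. Book value $168,285.
Year 3: DB = ⌊$168,285 × 125%/5⌋ = $42,071; SL = ⌊$137,685/3⌋ = $45,895 → take SL $45,895. Book value $122,390.
Year 4: DB = ⌊$122,390 × 125%/5⌋ = $30,597; SL = ⌊$91,790/2⌋ = $45,895 → take SL $45,895. Book value $76,495.
Accumulated through year 4 = $299,173 − $76,495 = $222,678.

$222,678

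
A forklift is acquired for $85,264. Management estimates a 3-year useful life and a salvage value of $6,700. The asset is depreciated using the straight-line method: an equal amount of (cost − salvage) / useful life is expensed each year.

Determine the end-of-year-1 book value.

Depreciable base = $85,264 − $6,700 = $78,564.
Annual expense = $78,564 / 3 = $26,188.
End of year 1: book value $59,076.

$59,076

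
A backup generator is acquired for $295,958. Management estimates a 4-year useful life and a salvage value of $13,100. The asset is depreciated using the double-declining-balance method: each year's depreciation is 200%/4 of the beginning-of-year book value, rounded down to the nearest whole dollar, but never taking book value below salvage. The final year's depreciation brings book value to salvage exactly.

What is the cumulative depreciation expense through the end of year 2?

Depreciable base = $295,958 − $13,100 = $282,858.
Year 1: ⌊$295,958 × 200%/4⌋ = $147,979. Book value $147,979.
Year 2: ⌊$147,979 × 200%/4⌋ = $73,989. Book value $73,990.
Accumulated through year 2 = $295,958 − $73,990 = $221,968.

$221,968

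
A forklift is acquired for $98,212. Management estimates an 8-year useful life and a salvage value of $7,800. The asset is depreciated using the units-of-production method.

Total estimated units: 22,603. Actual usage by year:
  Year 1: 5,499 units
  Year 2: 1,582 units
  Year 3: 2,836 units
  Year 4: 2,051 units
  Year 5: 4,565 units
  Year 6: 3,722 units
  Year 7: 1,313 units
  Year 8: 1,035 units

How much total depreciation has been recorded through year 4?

Depreciable base = $98,212 − $7,800 = $90,412.
Rate = $90,412 / 22,603 units = $4 per unit.
Year 1: 5,499 × $4 = $21,996. Book value $76,216.
Year 2: 1,582 × $4 = $6,328. Book value $69,888.
Year 3: 2,836 × $4 = $11,344. Book value $58,544.
Year 4: 2,051 × $4 = $8,204. Book value $50,340.
Accumulated through year 4 = $98,212 − $50,340 = $47,872.

$47,872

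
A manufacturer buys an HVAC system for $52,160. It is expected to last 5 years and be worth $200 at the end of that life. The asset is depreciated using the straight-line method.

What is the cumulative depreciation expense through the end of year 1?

$10,392

Depreciable base = $52,160 − $200 = $51,960.
Annual expense = $51,960 / 5 = $10,392.
End of year 1: book value $41,768.
Accumulated through year 1 = $52,160 − $41,768 = $10,392.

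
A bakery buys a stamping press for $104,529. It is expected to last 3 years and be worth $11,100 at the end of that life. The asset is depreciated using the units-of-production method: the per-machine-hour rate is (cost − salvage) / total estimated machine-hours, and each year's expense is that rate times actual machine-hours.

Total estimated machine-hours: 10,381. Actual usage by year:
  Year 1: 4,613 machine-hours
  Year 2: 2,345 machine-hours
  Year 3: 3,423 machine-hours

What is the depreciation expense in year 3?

Depreciable base = $104,529 − $11,100 = $93,429.
Rate = $93,429 / 10,381 machine-hours = $9 per machine-hour.
Year 1: 4,613 × $9 = $41,517. Book value $63,012.
Year 2: 2,345 × $9 = $21,105. Book value $41,907.
Year 3: 3,423 × $9 = $30,807. Book value $11,100.

$30,807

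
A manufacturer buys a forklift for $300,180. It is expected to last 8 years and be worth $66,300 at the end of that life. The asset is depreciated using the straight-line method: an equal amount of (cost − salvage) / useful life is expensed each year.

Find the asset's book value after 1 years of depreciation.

Depreciable base = $300,180 − $66,300 = $233,880.
Annual expense = $233,880 / 8 = $29,235.
End of year 1: book value $270,945.

$270,945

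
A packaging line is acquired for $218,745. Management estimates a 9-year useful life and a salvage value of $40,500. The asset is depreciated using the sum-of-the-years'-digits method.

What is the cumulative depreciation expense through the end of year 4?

Depreciable base = $218,745 − $40,500 = $178,245.
Sum of the years' digits = 9+8+7+6+5+4+3+2+1 = 45.
Year 1: $178,245 × 9/45 = $35,649. Book value $183,096.
Year 2: $178,245 × 8/45 = $31,688. Book value $151,408.
Year 3: $178,245 × 7/45 = $27,727. Book value $123,681.
Year 4: $178,245 × 6/45 = $23,766. Book value $99,915.
Accumulated through year 4 = $218,745 − $99,915 = $118,830.

$118,830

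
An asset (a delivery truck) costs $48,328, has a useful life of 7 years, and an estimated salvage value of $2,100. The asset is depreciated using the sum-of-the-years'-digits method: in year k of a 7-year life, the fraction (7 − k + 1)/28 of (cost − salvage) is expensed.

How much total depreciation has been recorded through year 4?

Depreciable base = $48,328 − $2,100 = $46,228.
Sum of the years' digits = 7+6+5+4+3+2+1 = 28.
Year 1: $46,228 × 7/28 = $11,557. Book value $36,771.
Year 2: $46,228 × 6/28 = $9,906. Book value $26,865.
Year 3: $46,228 × 5/28 = $8,255. Book value $18,610.
Year 4: $46,228 × 4/28 = $6,604. Book value $12,006.
Accumulated through year 4 = $48,328 − $12,006 = $36,322.

$36,322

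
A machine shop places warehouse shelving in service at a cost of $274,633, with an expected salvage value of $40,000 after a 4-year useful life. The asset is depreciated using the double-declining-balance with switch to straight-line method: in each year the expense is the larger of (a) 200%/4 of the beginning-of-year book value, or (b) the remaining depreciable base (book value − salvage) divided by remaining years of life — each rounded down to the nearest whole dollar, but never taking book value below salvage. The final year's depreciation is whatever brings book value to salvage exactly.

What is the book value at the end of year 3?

Depreciable base = $274,633 − $40,000 = $234,633.
Year 1: DB = ⌊$274,633 × 200%/4⌋ = $137,316; SL = ⌊$234,633/4⌋ = $58,658 → take DB $137,316. Book value $137,317.
Year 2: DB = ⌊$137,317 × 200%/4⌋ = $68,658; SL = ⌊$97,317/3⌋ = $32,439 → take DB $68,658. Book value $68,659.
Year 3: DB = ⌊$68,659 × 200%/4⌋ = $34,329; SL = ⌊$28,659/2⌋ = $14,329 → take DB $34,329, capped at $28,659. Book value $40,000.

$40,000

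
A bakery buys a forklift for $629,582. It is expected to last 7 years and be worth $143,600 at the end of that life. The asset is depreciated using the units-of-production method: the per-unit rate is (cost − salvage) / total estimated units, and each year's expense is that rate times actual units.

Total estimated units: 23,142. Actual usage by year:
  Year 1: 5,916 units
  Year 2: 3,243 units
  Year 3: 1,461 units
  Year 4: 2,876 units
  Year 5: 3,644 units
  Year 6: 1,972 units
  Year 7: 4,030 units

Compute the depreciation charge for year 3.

Depreciable base = $629,582 − $143,600 = $485,982.
Rate = $485,982 / 23,142 units = $21 per unit.
Year 1: 5,916 × $21 = $124,236. Book value $505,346.
Year 2: 3,243 × $21 = $68,103. Book value $437,243.
Year 3: 1,461 × $21 = $30,681. Book value $406,562.

$30,681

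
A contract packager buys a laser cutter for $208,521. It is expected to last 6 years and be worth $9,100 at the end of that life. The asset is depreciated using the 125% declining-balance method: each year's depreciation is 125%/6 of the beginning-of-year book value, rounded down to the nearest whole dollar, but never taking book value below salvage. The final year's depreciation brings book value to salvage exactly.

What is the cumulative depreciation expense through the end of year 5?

Depreciable base = $208,521 − $9,100 = $199,421.
Year 1: ⌊$208,521 × 125%/6⌋ = $43,441. Book value $165,080.
Year 2: ⌊$165,080 × 125%/6⌋ = $34,391. Book value $130,689.
Year 3: ⌊$130,689 × 125%/6⌋ = $27,226. Book value $103,463.
Year 4: ⌊$103,463 × 125%/6⌋ = $21,554. Book value $81,909.
Year 5: ⌊$81,909 × 125%/6⌋ = $17,064. Book value $64,845.
Accumulated through year 5 = $208,521 − $64,845 = $143,676.

$143,676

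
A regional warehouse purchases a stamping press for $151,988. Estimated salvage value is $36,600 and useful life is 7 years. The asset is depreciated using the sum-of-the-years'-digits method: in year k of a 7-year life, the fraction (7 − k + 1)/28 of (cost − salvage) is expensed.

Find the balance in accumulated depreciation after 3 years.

$74,178

Depreciable base = $151,988 − $36,600 = $115,388.
Sum of the years' digits = 7+6+5+4+3+2+1 = 28.
Year 1: $115,388 × 7/28 = $28,847. Book value $123,141.
Year 2: $115,388 × 6/28 = $24,726. Book value $98,415.
Year 3: $115,388 × 5/28 = $20,605. Book value $77,810.
Accumulated through year 3 = $151,988 − $77,810 = $74,178.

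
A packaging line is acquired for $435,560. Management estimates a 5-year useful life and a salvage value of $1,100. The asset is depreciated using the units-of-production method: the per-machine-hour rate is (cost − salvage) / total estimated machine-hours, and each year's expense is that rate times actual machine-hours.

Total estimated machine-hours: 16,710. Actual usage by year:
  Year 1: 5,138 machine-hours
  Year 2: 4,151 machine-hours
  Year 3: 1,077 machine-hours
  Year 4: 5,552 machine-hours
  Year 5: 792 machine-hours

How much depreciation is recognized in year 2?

$107,926

Depreciable base = $435,560 − $1,100 = $434,460.
Rate = $434,460 / 16,710 machine-hours = $26 per machine-hour.
Year 1: 5,138 × $26 = $133,588. Book value $301,972.
Year 2: 4,151 × $26 = $107,926. Book value $194,046.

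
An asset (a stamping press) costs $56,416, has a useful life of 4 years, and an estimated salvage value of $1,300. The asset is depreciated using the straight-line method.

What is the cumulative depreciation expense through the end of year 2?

$27,558

Depreciable base = $56,416 − $1,300 = $55,116.
Annual expense = $55,116 / 4 = $13,779.
End of year 1: book value $42,637.
End of year 2: book value $28,858.
Accumulated through year 2 = $56,416 − $28,858 = $27,558.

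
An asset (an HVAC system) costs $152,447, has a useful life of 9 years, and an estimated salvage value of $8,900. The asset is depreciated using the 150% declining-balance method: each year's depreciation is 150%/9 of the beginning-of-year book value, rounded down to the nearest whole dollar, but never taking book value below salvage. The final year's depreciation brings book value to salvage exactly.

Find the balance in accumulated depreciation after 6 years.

$101,391

Depreciable base = $152,447 − $8,900 = $143,547.
Year 1: ⌊$152,447 × 150%/9⌋ = $25,407. Book value $127,040.
Year 2: ⌊$127,040 × 150%/9⌋ = $21,173. Book value $105,867.
Year 3: ⌊$105,867 × 150%/9⌋ = $17,644. Book value $88,223.
Year 4: ⌊$88,223 × 150%/9⌋ = $14,703. Book value $73,520.
Year 5: ⌊$73,520 × 150%/9⌋ = $12,253. Book value $61,267.
Year 6: ⌊$61,267 × 150%/9⌋ = $10,211. Book value $51,056.
Accumulated through year 6 = $152,447 − $51,056 = $101,391.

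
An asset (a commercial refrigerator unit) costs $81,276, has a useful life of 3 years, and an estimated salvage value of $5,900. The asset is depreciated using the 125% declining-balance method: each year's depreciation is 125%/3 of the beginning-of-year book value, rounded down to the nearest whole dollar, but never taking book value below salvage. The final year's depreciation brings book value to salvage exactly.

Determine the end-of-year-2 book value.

$27,657

Depreciable base = $81,276 − $5,900 = $75,376.
Year 1: ⌊$81,276 × 125%/3⌋ = $33,865. Book value $47,411.
Year 2: ⌊$47,411 × 125%/3⌋ = $19,754. Book value $27,657.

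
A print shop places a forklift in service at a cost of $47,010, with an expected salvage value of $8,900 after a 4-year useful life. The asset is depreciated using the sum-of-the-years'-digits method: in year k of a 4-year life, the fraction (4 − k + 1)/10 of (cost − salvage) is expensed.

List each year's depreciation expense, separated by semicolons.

Depreciable base = $47,010 − $8,900 = $38,110.
Sum of the years' digits = 4+3+2+1 = 10.
Year 1: $38,110 × 4/10 = $15,244. Book value $31,766.
Year 2: $38,110 × 3/10 = $11,433. Book value $20,333.
Year 3: $38,110 × 2/10 = $7,622. Book value $12,711.
Year 4: $38,110 × 1/10 = $3,811. Book value $8,900.

$15,244; $11,433; $7,622; $3,811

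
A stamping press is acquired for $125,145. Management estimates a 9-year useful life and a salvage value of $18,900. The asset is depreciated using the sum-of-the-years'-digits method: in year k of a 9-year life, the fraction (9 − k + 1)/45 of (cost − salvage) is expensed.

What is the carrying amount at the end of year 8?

$21,261

Depreciable base = $125,145 − $18,900 = $106,245.
Sum of the years' digits = 9+8+7+6+5+4+3+2+1 = 45.
Year 1: $106,245 × 9/45 = $21,249. Book value $103,896.
Year 2: $106,245 × 8/45 = $18,888. Book value $85,008.
Year 3: $106,245 × 7/45 = $16,527. Book value $68,481.
Year 4: $106,245 × 6/45 = $14,166. Book value $54,315.
Year 5: $106,245 × 5/45 = $11,805. Book value $42,510.
Year 6: $106,245 × 4/45 = $9,444. Book value $33,066.
Year 7: $106,245 × 3/45 = $7,083. Book value $25,983.
Year 8: $106,245 × 2/45 = $4,722. Book value $21,261.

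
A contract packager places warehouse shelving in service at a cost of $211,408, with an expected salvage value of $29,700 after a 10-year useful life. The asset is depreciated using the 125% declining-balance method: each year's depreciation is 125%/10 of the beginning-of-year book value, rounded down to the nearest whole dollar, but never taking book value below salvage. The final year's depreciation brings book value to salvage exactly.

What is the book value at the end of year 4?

Depreciable base = $211,408 − $29,700 = $181,708.
Year 1: ⌊$211,408 × 125%/10⌋ = $26,426. Book value $184,982.
Year 2: ⌊$184,982 × 125%/10⌋ = $23,122. Book value $161,860.
Year 3: ⌊$161,860 × 125%/10⌋ = $20,232. Book value $141,628.
Year 4: ⌊$141,628 × 125%/10⌋ = $17,703. Book value $123,925.

$123,925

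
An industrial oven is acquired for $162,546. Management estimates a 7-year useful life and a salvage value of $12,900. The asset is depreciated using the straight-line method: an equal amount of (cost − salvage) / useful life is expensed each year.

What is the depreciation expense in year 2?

$21,378

Depreciable base = $162,546 − $12,900 = $149,646.
Annual expense = $149,646 / 7 = $21,378.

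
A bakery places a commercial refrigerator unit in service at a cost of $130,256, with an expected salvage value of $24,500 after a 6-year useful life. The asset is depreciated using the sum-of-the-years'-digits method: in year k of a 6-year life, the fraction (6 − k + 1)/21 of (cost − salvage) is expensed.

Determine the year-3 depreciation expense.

$20,144

Depreciable base = $130,256 − $24,500 = $105,756.
Sum of the years' digits = 6+5+4+3+2+1 = 21.
Year 1: $105,756 × 6/21 = $30,216. Book value $100,040.
Year 2: $105,756 × 5/21 = $25,180. Book value $74,860.
Year 3: $105,756 × 4/21 = $20,144. Book value $54,716.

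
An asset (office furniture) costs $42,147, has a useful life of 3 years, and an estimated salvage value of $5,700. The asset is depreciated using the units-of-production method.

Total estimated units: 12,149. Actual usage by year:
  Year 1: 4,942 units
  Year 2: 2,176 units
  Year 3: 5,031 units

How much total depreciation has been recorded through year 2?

$21,354

Depreciable base = $42,147 − $5,700 = $36,447.
Rate = $36,447 / 12,149 units = $3 per unit.
Year 1: 4,942 × $3 = $14,826. Book value $27,321.
Year 2: 2,176 × $3 = $6,528. Book value $20,793.
Accumulated through year 2 = $42,147 − $20,793 = $21,354.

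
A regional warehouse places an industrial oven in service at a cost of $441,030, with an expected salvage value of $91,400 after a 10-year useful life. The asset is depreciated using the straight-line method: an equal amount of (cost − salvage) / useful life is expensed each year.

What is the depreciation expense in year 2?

Depreciable base = $441,030 − $91,400 = $349,630.
Annual expense = $349,630 / 10 = $34,963.

$34,963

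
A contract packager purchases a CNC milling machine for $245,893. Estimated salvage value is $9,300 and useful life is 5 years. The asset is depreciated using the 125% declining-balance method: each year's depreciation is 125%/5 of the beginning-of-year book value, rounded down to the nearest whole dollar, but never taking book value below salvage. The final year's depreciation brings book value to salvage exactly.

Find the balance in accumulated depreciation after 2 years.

$107,578

Depreciable base = $245,893 − $9,300 = $236,593.
Year 1: ⌊$245,893 × 125%/5⌋ = $61,473. Book value $184,420.
Year 2: ⌊$184,420 × 125%/5⌋ = $46,105. Book value $138,315.
Accumulated through year 2 = $245,893 − $138,315 = $107,578.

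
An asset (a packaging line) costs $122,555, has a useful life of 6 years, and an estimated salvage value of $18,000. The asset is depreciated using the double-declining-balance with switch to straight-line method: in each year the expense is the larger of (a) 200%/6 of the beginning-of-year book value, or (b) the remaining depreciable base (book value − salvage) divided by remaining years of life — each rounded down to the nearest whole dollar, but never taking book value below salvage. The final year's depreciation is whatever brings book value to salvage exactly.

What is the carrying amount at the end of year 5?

Depreciable base = $122,555 − $18,000 = $104,555.
Year 1: DB = ⌊$122,555 × 200%/6⌋ = $40,851; SL = ⌊$104,555/6⌋ = $17,425 → take DB $40,851. Book value $81,704.
Year 2: DB = ⌊$81,704 × 200%/6⌋ = $27,234; SL = ⌊$63,704/5⌋ = $12,740 → take DB $27,234. Book value $54,470.
Year 3: DB = ⌊$54,470 × 200%/6⌋ = $18,156; SL = ⌊$36,470/4⌋ = $9,117 → take DB $18,156. Book value $36,314.
Year 4: DB = ⌊$36,314 × 200%/6⌋ = $12,104; SL = ⌊$18,314/3⌋ = $6,104 → take DB $12,104. Book value $24,210.
Year 5: DB = ⌊$24,210 × 200%/6⌋ = $8,070; SL = ⌊$6,210/2⌋ = $3,105 → take DB $8,070, capped at $6,210. Book value $18,000.

$18,000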